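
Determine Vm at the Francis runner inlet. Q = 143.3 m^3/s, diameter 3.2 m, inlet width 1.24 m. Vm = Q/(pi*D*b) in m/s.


Vm = 143.3 / (pi * 3.2 * 1.24) = 11.4954 m/s


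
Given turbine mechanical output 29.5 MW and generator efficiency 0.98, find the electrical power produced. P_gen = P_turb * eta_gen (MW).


P_gen = 29.5 * 0.98 = 28.9100 MW


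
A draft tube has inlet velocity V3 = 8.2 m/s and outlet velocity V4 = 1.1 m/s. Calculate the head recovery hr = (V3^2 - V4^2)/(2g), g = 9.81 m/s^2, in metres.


hr = (8.2^2 - 1.1^2) / (2*9.81) = 3.3654 m


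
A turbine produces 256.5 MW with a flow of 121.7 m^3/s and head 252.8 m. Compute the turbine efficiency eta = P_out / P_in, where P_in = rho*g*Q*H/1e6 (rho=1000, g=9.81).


P_in = 1000 * 9.81 * 121.7 * 252.8 / 1e6 = 301.8121 MW
eta = 256.5 / 301.8121 = 0.8499


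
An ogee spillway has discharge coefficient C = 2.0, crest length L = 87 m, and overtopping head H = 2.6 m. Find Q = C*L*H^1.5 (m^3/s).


Q = 2.0 * 87 * 2.6^1.5 = 729.4731 m^3/s


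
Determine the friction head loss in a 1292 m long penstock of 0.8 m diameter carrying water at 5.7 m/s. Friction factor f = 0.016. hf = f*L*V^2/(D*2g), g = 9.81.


hf = 0.016 * 1292 * 5.7^2 / (0.8 * 2 * 9.81) = 42.7901 m


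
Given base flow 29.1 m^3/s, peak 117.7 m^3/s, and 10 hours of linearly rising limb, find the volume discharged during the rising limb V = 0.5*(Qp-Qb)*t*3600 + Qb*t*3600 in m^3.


V = 0.5*(117.7 - 29.1)*10*3600 + 29.1*10*3600 = 2.6424e+06 m^3


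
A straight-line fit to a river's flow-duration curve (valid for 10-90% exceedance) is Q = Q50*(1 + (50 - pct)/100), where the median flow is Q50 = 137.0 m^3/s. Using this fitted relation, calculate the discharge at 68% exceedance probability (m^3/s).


Q = 137.0 * (1 + (50 - 68)/100) = 112.3400 m^3/s


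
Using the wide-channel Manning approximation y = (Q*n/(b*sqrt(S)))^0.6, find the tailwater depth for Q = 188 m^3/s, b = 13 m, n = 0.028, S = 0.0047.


y = (188 * 0.028 / (13 * 0.0047^0.5))^0.6 = 2.9026 m


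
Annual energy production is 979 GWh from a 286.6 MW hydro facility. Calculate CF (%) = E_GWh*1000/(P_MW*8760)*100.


CF = 979 * 1000 / (286.6 * 8760) * 100 = 38.9944 %


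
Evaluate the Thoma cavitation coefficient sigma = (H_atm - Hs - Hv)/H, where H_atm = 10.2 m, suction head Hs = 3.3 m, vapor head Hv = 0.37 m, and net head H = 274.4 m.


sigma = (10.2 - 3.3 - 0.37) / 274.4 = 0.0238


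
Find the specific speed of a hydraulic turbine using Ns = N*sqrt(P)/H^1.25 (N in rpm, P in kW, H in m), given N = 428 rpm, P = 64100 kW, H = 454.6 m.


Ns = 428 * 64100^0.5 / 454.6^1.25 = 51.6221


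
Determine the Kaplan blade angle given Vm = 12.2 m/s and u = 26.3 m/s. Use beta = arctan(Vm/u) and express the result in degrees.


beta = arctan(12.2 / 26.3) = 24.8856 degrees


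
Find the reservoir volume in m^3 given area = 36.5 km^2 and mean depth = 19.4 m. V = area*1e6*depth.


V = 36.5 * 1e6 * 19.4 = 7.0810e+08 m^3


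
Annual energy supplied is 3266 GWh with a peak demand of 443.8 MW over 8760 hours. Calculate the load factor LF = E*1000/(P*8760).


LF = 3266 * 1000 / (443.8 * 8760) = 0.8401


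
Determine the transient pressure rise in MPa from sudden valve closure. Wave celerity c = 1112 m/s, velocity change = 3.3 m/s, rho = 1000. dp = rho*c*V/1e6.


dp = 1000 * 1112 * 3.3 / 1e6 = 3.6696 MPa


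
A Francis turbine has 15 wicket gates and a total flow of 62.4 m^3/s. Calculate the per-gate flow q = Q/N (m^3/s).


q = 62.4 / 15 = 4.1600 m^3/s


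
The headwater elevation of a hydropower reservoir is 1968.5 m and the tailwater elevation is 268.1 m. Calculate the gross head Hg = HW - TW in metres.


Hg = 1968.5 - 268.1 = 1700.4000 m


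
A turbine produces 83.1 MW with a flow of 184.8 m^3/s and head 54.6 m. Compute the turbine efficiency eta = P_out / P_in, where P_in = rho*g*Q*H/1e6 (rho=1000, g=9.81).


P_in = 1000 * 9.81 * 184.8 * 54.6 / 1e6 = 98.9837 MW
eta = 83.1 / 98.9837 = 0.8395


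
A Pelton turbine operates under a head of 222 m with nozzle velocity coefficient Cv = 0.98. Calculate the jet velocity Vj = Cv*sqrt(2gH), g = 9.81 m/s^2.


Vj = 0.98 * sqrt(2*9.81*222) = 64.6773 m/s


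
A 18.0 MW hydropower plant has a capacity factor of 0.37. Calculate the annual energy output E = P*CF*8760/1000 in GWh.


E = 18.0 * 0.37 * 8760 / 1000 = 58.3416 GWh


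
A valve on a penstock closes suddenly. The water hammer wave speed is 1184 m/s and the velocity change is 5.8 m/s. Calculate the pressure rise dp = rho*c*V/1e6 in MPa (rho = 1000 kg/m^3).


dp = 1000 * 1184 * 5.8 / 1e6 = 6.8672 MPa


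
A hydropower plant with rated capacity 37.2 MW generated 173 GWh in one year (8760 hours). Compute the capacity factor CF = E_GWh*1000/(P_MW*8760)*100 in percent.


CF = 173 * 1000 / (37.2 * 8760) * 100 = 53.0883 %


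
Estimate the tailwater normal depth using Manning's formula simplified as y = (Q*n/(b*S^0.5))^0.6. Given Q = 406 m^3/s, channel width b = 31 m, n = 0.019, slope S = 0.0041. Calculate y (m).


y = (406 * 0.019 / (31 * 0.0041^0.5))^0.6 = 2.2580 m


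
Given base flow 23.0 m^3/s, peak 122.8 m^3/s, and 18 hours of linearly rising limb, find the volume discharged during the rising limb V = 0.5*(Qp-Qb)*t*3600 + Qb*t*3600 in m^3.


V = 0.5*(122.8 - 23.0)*18*3600 + 23.0*18*3600 = 4.7239e+06 m^3


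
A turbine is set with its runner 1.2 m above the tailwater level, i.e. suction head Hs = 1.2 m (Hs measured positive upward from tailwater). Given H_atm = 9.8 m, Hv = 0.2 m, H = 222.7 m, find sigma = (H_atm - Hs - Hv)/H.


sigma = (9.8 - 1.2 - 0.2) / 222.7 = 0.0377


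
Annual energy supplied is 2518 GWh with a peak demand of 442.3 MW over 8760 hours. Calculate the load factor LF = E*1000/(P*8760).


LF = 2518 * 1000 / (442.3 * 8760) = 0.6499


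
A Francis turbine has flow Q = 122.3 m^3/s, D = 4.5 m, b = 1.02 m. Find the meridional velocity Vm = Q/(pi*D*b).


Vm = 122.3 / (pi * 4.5 * 1.02) = 8.4813 m/s


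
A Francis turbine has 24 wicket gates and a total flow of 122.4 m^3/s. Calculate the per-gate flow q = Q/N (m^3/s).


q = 122.4 / 24 = 5.1000 m^3/s


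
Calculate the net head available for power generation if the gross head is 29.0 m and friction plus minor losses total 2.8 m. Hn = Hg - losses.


Hn = 29.0 - 2.8 = 26.2000 m


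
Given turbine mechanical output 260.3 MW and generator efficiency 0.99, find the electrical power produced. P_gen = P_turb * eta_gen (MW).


P_gen = 260.3 * 0.99 = 257.6970 MW


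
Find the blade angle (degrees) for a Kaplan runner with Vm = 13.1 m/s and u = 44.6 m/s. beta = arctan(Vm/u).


beta = arctan(13.1 / 44.6) = 16.3687 degrees


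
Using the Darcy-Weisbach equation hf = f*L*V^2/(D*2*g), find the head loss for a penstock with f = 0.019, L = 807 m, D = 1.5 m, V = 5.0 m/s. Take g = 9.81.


hf = 0.019 * 807 * 5.0^2 / (1.5 * 2 * 9.81) = 13.0250 m


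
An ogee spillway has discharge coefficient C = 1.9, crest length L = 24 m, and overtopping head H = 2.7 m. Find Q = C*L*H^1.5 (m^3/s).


Q = 1.9 * 24 * 2.7^1.5 = 202.3068 m^3/s


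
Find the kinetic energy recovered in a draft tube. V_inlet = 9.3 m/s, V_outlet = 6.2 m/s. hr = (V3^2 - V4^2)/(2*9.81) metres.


hr = (9.3^2 - 6.2^2) / (2*9.81) = 2.4490 m


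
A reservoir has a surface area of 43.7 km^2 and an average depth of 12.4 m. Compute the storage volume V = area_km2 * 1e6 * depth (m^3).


V = 43.7 * 1e6 * 12.4 = 5.4188e+08 m^3


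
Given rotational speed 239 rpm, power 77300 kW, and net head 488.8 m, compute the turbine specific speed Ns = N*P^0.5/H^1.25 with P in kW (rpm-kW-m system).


Ns = 239 * 77300^0.5 / 488.8^1.25 = 28.9117


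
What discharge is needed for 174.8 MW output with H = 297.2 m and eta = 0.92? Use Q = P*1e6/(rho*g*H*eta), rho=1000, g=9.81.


Q = 174.8 * 1e6 / (1000 * 9.81 * 297.2 * 0.92) = 65.1682 m^3/s


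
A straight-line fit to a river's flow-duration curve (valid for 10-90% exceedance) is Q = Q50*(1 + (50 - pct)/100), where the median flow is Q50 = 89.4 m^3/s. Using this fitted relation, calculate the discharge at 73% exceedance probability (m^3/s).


Q = 89.4 * (1 + (50 - 73)/100) = 68.8380 m^3/s


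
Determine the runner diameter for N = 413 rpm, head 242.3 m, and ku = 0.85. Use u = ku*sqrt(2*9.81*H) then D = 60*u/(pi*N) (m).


u = 0.85 * sqrt(2*9.81*242.3) = 58.6064 m/s
D = 60 * 58.6064 / (pi * 413) = 2.7102 m


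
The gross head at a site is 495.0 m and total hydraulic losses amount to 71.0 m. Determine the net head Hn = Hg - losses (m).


Hn = 495.0 - 71.0 = 424.0000 m


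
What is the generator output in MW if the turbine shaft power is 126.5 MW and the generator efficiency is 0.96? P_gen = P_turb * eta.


P_gen = 126.5 * 0.96 = 121.4400 MW


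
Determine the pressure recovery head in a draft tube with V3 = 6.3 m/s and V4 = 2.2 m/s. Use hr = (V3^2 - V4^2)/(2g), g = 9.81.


hr = (6.3^2 - 2.2^2) / (2*9.81) = 1.7762 m


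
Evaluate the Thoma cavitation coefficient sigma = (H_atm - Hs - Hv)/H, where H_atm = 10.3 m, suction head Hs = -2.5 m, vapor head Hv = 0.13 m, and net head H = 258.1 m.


sigma = (10.3 - (-2.5) - 0.13) / 258.1 = 0.0491


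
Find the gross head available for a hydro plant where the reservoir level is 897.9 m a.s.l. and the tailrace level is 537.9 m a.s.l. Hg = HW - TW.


Hg = 897.9 - 537.9 = 360.0000 m


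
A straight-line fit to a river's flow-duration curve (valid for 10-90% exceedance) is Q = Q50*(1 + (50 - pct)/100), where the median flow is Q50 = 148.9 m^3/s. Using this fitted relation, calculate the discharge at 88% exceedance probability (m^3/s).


Q = 148.9 * (1 + (50 - 88)/100) = 92.3180 m^3/s


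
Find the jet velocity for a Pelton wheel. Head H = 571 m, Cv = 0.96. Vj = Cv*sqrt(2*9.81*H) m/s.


Vj = 0.96 * sqrt(2*9.81*571) = 101.6105 m/s


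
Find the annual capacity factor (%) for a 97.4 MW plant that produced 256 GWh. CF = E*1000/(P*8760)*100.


CF = 256 * 1000 / (97.4 * 8760) * 100 = 30.0038 %


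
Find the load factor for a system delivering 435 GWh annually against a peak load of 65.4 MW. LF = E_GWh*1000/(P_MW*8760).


LF = 435 * 1000 / (65.4 * 8760) = 0.7593


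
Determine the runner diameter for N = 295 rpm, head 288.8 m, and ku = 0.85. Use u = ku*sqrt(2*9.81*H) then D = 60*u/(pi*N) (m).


u = 0.85 * sqrt(2*9.81*288.8) = 63.9834 m/s
D = 60 * 63.9834 / (pi * 295) = 4.1423 m


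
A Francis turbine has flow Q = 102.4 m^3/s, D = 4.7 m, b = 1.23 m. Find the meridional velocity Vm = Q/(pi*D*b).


Vm = 102.4 / (pi * 4.7 * 1.23) = 5.6383 m/s


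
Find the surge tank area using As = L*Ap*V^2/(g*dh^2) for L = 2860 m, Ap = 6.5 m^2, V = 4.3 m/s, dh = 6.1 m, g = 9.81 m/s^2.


As = 2860 * 6.5 * 4.3^2 / (9.81 * 6.1^2) = 941.6459 m^2


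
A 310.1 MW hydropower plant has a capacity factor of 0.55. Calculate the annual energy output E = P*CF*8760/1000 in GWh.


E = 310.1 * 0.55 * 8760 / 1000 = 1494.0618 GWh


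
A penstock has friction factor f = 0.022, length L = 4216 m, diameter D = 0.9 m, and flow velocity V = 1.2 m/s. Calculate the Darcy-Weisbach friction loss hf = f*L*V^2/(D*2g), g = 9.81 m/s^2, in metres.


hf = 0.022 * 4216 * 1.2^2 / (0.9 * 2 * 9.81) = 7.5639 m


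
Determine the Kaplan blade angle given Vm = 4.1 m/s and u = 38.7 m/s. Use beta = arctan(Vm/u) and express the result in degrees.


beta = arctan(4.1 / 38.7) = 6.0475 degrees


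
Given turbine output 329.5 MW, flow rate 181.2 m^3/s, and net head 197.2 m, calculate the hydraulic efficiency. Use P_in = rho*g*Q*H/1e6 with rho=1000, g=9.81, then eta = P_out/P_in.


P_in = 1000 * 9.81 * 181.2 * 197.2 / 1e6 = 350.5372 MW
eta = 329.5 / 350.5372 = 0.9400


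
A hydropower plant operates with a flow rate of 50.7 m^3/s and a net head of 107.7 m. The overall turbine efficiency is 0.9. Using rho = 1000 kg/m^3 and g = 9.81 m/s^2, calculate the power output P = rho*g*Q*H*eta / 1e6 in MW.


P = 1000 * 9.81 * 50.7 * 107.7 * 0.9 / 1e6 = 48.2098 MW


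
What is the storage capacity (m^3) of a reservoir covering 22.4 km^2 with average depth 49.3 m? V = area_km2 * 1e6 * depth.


V = 22.4 * 1e6 * 49.3 = 1.1043e+09 m^3


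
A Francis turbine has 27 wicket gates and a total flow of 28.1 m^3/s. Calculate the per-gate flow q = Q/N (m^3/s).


q = 28.1 / 27 = 1.0407 m^3/s


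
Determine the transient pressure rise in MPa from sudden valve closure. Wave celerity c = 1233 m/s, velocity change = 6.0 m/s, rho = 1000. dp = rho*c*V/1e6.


dp = 1000 * 1233 * 6.0 / 1e6 = 7.3980 MPa


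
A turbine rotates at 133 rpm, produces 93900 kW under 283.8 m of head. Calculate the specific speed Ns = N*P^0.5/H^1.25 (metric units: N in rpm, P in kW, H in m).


Ns = 133 * 93900^0.5 / 283.8^1.25 = 34.9880


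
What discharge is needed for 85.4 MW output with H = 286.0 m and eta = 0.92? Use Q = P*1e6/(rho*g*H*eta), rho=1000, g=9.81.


Q = 85.4 * 1e6 / (1000 * 9.81 * 286.0 * 0.92) = 33.0853 m^3/s


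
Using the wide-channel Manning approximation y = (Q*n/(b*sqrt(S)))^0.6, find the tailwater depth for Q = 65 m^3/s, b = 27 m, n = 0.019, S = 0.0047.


y = (65 * 0.019 / (27 * 0.0047^0.5))^0.6 = 0.7844 m


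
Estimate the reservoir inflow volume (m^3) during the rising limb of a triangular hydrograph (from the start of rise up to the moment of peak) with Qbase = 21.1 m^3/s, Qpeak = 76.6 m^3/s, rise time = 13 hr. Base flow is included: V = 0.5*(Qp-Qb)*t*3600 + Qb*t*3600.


V = 0.5*(76.6 - 21.1)*13*3600 + 21.1*13*3600 = 2.2862e+06 m^3


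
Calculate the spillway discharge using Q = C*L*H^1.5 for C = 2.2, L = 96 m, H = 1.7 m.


Q = 2.2 * 96 * 1.7^1.5 = 468.1309 m^3/s


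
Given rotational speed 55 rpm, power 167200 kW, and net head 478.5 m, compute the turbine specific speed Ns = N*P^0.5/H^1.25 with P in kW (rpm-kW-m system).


Ns = 55 * 167200^0.5 / 478.5^1.25 = 10.0491


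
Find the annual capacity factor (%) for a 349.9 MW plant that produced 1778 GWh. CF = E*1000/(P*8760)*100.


CF = 1778 * 1000 / (349.9 * 8760) * 100 = 58.0074 %


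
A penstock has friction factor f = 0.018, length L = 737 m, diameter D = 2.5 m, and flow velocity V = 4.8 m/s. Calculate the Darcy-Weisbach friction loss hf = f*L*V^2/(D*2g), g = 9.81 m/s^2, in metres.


hf = 0.018 * 737 * 4.8^2 / (2.5 * 2 * 9.81) = 6.2314 m


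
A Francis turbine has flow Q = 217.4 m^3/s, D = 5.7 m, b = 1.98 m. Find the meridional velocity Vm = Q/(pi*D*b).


Vm = 217.4 / (pi * 5.7 * 1.98) = 6.1315 m/s


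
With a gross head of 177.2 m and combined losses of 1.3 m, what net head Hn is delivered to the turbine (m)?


Hn = 177.2 - 1.3 = 175.9000 m


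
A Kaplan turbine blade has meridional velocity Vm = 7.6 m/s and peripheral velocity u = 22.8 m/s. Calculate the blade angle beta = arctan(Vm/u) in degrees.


beta = arctan(7.6 / 22.8) = 18.4349 degrees


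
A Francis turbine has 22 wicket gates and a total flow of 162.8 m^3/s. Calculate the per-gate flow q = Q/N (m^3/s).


q = 162.8 / 22 = 7.4000 m^3/s


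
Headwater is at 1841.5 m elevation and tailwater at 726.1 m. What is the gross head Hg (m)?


Hg = 1841.5 - 726.1 = 1115.4000 m


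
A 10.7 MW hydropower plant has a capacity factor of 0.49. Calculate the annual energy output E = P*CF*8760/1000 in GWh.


E = 10.7 * 0.49 * 8760 / 1000 = 45.9287 GWh


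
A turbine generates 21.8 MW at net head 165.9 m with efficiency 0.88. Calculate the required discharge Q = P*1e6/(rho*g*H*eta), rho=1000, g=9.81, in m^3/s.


Q = 21.8 * 1e6 / (1000 * 9.81 * 165.9 * 0.88) = 15.2215 m^3/s


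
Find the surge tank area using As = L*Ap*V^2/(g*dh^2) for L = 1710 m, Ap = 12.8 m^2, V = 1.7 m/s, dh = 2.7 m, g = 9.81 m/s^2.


As = 1710 * 12.8 * 1.7^2 / (9.81 * 2.7^2) = 884.5194 m^2


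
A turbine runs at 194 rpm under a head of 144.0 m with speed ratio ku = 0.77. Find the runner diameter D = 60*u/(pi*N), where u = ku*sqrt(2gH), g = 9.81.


u = 0.77 * sqrt(2*9.81*144.0) = 40.9281 m/s
D = 60 * 40.9281 / (pi * 194) = 4.0292 m


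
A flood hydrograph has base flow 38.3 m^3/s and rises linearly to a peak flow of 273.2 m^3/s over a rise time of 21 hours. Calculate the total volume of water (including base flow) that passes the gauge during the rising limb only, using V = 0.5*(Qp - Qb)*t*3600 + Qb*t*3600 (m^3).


V = 0.5*(273.2 - 38.3)*21*3600 + 38.3*21*3600 = 1.1775e+07 m^3


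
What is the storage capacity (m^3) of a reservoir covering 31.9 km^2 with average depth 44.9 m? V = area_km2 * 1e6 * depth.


V = 31.9 * 1e6 * 44.9 = 1.4323e+09 m^3


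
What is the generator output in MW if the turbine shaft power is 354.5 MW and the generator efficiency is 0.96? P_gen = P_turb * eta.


P_gen = 354.5 * 0.96 = 340.3200 MW


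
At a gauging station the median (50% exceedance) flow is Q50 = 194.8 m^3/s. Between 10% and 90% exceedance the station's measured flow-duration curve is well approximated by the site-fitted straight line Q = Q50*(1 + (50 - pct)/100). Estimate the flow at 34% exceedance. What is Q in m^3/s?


Q = 194.8 * (1 + (50 - 34)/100) = 225.9680 m^3/s


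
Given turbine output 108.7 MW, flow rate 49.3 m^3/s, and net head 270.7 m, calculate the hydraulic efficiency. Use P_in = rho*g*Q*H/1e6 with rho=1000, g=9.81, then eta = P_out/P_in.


P_in = 1000 * 9.81 * 49.3 * 270.7 / 1e6 = 130.9195 MW
eta = 108.7 / 130.9195 = 0.8303


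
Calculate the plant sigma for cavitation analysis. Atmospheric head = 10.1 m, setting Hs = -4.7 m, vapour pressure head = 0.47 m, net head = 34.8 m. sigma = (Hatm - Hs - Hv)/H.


sigma = (10.1 - (-4.7) - 0.47) / 34.8 = 0.4118


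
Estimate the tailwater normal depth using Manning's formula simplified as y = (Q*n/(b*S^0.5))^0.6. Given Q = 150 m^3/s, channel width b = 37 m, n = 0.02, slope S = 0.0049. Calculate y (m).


y = (150 * 0.02 / (37 * 0.0049^0.5))^0.6 = 1.0922 m


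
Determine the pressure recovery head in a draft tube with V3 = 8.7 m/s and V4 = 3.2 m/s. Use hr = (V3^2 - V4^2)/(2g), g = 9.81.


hr = (8.7^2 - 3.2^2) / (2*9.81) = 3.3359 m


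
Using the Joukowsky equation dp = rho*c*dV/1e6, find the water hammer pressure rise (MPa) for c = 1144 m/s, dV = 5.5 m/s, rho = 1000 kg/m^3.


dp = 1000 * 1144 * 5.5 / 1e6 = 6.2920 MPa


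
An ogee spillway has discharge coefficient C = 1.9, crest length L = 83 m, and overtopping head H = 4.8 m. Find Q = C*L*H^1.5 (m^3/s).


Q = 1.9 * 83 * 4.8^1.5 = 1658.4163 m^3/s


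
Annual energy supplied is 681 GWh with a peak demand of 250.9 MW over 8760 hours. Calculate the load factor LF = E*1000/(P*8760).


LF = 681 * 1000 / (250.9 * 8760) = 0.3098


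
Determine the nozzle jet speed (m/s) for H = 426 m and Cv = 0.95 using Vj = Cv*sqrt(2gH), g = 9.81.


Vj = 0.95 * sqrt(2*9.81*426) = 86.8516 m/s


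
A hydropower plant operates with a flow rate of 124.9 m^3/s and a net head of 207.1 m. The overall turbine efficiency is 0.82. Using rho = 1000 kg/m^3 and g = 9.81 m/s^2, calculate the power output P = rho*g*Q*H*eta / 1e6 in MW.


P = 1000 * 9.81 * 124.9 * 207.1 * 0.82 / 1e6 = 208.0776 MW


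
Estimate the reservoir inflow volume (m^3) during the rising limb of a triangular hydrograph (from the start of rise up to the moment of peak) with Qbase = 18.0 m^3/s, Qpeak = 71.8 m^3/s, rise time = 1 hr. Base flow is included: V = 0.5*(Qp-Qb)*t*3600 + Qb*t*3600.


V = 0.5*(71.8 - 18.0)*1*3600 + 18.0*1*3600 = 161640.0000 m^3


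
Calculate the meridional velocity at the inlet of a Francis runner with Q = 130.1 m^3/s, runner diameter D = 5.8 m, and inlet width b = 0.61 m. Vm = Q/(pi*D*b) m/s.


Vm = 130.1 / (pi * 5.8 * 0.61) = 11.7050 m/s


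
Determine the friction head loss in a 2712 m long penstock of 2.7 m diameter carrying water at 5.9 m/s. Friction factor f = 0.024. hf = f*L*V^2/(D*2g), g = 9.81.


hf = 0.024 * 2712 * 5.9^2 / (2.7 * 2 * 9.81) = 42.7703 m


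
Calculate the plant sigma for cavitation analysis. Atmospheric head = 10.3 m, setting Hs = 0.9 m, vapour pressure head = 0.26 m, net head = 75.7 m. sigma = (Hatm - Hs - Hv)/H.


sigma = (10.3 - 0.9 - 0.26) / 75.7 = 0.1207


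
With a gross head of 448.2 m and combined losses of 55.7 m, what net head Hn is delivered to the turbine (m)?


Hn = 448.2 - 55.7 = 392.5000 m


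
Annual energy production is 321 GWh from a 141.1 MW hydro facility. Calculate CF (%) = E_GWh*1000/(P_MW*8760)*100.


CF = 321 * 1000 / (141.1 * 8760) * 100 = 25.9701 %


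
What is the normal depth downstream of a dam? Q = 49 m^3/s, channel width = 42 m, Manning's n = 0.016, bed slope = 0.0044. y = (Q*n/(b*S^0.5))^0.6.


y = (49 * 0.016 / (42 * 0.0044^0.5))^0.6 = 0.4673 m


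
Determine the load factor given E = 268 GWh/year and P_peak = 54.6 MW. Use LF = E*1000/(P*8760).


LF = 268 * 1000 / (54.6 * 8760) = 0.5603


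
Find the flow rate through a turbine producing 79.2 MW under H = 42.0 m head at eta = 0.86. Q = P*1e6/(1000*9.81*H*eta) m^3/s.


Q = 79.2 * 1e6 / (1000 * 9.81 * 42.0 * 0.86) = 223.5159 m^3/s


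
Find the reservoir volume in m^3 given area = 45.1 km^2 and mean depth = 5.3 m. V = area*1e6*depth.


V = 45.1 * 1e6 * 5.3 = 2.3903e+08 m^3


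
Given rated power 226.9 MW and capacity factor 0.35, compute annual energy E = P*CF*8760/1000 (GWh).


E = 226.9 * 0.35 * 8760 / 1000 = 695.6754 GWh


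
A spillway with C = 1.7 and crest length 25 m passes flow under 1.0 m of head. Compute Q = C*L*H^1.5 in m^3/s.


Q = 1.7 * 25 * 1.0^1.5 = 42.5000 m^3/s


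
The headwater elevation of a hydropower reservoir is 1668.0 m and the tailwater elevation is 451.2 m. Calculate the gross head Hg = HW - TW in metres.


Hg = 1668.0 - 451.2 = 1216.8000 m


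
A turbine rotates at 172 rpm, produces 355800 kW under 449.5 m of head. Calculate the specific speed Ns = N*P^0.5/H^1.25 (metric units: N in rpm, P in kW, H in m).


Ns = 172 * 355800^0.5 / 449.5^1.25 = 49.5700


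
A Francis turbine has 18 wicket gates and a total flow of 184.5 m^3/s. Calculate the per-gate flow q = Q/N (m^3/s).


q = 184.5 / 18 = 10.2500 m^3/s


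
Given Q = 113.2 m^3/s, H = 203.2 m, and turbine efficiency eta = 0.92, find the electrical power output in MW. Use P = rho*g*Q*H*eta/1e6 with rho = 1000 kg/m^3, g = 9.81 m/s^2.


P = 1000 * 9.81 * 113.2 * 203.2 * 0.92 / 1e6 = 207.5998 MW


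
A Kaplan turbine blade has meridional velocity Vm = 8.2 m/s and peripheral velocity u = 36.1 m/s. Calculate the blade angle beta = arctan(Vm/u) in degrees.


beta = arctan(8.2 / 36.1) = 12.7974 degrees


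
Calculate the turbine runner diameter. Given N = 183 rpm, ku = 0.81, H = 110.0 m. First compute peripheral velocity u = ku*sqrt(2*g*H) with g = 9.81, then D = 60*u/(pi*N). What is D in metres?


u = 0.81 * sqrt(2*9.81*110.0) = 37.6297 m/s
D = 60 * 37.6297 / (pi * 183) = 3.9272 m


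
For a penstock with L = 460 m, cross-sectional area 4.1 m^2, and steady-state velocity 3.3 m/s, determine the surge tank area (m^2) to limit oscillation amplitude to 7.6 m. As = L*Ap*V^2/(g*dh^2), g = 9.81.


As = 460 * 4.1 * 3.3^2 / (9.81 * 7.6^2) = 36.2471 m^2


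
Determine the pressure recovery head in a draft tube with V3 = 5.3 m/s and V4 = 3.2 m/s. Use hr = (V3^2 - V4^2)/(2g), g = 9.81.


hr = (5.3^2 - 3.2^2) / (2*9.81) = 0.9098 m


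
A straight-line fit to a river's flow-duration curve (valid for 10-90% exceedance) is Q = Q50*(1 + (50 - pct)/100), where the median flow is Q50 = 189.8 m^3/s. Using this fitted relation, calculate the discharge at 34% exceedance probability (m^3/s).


Q = 189.8 * (1 + (50 - 34)/100) = 220.1680 m^3/s


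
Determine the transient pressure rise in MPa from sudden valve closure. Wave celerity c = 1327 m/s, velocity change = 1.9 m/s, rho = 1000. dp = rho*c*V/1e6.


dp = 1000 * 1327 * 1.9 / 1e6 = 2.5213 MPa


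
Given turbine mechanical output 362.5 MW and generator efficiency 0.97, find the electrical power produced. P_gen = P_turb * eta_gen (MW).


P_gen = 362.5 * 0.97 = 351.6250 MW


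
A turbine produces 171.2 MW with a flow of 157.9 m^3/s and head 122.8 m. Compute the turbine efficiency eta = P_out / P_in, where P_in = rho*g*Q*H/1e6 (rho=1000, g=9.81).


P_in = 1000 * 9.81 * 157.9 * 122.8 / 1e6 = 190.2171 MW
eta = 171.2 / 190.2171 = 0.9000


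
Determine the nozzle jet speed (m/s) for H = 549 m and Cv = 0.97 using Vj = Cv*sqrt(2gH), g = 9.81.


Vj = 0.97 * sqrt(2*9.81*549) = 100.6717 m/s


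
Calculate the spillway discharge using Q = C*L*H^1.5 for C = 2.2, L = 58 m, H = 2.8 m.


Q = 2.2 * 58 * 2.8^1.5 = 597.8438 m^3/s


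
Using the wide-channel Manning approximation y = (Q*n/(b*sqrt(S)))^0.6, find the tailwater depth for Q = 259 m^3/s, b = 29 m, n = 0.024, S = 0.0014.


y = (259 * 0.024 / (29 * 0.0014^0.5))^0.6 = 2.8499 m


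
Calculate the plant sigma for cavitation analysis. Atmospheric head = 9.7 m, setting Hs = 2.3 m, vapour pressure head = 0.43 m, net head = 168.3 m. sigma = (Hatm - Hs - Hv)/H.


sigma = (9.7 - 2.3 - 0.43) / 168.3 = 0.0414


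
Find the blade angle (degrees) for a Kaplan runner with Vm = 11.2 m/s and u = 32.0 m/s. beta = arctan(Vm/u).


beta = arctan(11.2 / 32.0) = 19.2900 degrees


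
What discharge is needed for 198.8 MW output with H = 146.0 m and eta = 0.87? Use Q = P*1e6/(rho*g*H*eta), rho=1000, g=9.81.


Q = 198.8 * 1e6 / (1000 * 9.81 * 146.0 * 0.87) = 159.5421 m^3/s


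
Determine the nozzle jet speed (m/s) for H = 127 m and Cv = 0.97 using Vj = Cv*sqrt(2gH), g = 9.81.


Vj = 0.97 * sqrt(2*9.81*127) = 48.4198 m/s


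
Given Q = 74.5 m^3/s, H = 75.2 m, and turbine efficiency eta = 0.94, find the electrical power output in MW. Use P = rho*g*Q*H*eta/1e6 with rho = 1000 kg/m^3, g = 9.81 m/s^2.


P = 1000 * 9.81 * 74.5 * 75.2 * 0.94 / 1e6 = 51.6620 MW


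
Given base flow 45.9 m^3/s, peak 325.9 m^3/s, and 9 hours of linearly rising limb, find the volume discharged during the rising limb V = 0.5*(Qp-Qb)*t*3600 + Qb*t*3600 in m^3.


V = 0.5*(325.9 - 45.9)*9*3600 + 45.9*9*3600 = 6.0232e+06 m^3


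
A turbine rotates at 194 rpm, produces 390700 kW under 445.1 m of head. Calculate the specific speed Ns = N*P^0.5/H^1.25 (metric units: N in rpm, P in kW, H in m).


Ns = 194 * 390700^0.5 / 445.1^1.25 = 59.3132


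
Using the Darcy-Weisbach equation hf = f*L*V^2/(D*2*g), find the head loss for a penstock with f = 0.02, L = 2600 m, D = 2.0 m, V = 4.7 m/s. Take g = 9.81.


hf = 0.02 * 2600 * 4.7^2 / (2.0 * 2 * 9.81) = 29.2732 m


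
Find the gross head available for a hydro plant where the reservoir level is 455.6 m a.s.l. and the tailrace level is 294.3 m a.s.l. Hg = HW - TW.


Hg = 455.6 - 294.3 = 161.3000 m


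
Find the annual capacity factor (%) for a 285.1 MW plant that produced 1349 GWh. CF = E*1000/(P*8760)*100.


CF = 1349 * 1000 / (285.1 * 8760) * 100 = 54.0145 %


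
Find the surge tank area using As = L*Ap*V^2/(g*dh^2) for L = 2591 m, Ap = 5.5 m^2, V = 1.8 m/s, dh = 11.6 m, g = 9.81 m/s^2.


As = 2591 * 5.5 * 1.8^2 / (9.81 * 11.6^2) = 34.9776 m^2


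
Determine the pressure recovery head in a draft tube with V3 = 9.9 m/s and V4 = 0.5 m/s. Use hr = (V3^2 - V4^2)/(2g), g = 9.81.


hr = (9.9^2 - 0.5^2) / (2*9.81) = 4.9827 m


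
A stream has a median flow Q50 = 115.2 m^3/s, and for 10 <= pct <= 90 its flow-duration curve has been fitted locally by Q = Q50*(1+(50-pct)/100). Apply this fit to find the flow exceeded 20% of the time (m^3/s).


Q = 115.2 * (1 + (50 - 20)/100) = 149.7600 m^3/s


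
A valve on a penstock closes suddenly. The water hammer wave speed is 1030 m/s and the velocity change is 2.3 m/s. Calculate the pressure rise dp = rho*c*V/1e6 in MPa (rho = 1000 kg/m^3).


dp = 1000 * 1030 * 2.3 / 1e6 = 2.3690 MPa


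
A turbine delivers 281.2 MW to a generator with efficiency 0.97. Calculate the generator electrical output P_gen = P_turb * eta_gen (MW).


P_gen = 281.2 * 0.97 = 272.7640 MW


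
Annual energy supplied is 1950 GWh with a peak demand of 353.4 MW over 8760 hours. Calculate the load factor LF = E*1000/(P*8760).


LF = 1950 * 1000 / (353.4 * 8760) = 0.6299


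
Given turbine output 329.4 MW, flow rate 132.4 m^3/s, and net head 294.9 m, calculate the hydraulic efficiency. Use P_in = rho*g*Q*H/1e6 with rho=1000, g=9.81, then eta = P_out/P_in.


P_in = 1000 * 9.81 * 132.4 * 294.9 / 1e6 = 383.0291 MW
eta = 329.4 / 383.0291 = 0.8600


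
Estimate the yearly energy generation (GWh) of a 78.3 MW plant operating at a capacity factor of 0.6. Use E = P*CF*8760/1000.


E = 78.3 * 0.6 * 8760 / 1000 = 411.5448 GWh


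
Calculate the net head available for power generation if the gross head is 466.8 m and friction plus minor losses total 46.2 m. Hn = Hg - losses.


Hn = 466.8 - 46.2 = 420.6000 m


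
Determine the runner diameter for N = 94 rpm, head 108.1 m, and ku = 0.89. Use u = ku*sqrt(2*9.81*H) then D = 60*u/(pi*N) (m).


u = 0.89 * sqrt(2*9.81*108.1) = 40.9876 m/s
D = 60 * 40.9876 / (pi * 94) = 8.3277 m


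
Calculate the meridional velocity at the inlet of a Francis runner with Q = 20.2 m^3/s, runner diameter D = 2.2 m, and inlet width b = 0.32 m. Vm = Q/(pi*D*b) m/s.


Vm = 20.2 / (pi * 2.2 * 0.32) = 9.1333 m/s


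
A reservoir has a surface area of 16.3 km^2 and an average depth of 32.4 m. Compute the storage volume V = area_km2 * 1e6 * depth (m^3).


V = 16.3 * 1e6 * 32.4 = 5.2812e+08 m^3


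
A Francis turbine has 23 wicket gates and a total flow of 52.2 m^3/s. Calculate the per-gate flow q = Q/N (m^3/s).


q = 52.2 / 23 = 2.2696 m^3/s


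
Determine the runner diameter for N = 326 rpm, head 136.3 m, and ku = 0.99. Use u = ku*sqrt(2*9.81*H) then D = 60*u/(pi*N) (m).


u = 0.99 * sqrt(2*9.81*136.3) = 51.1956 m/s
D = 60 * 51.1956 / (pi * 326) = 2.9993 m


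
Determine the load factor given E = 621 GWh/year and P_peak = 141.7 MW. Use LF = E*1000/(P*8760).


LF = 621 * 1000 / (141.7 * 8760) = 0.5003


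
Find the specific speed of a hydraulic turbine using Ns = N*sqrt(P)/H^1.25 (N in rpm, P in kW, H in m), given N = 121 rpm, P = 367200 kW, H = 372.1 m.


Ns = 121 * 367200^0.5 / 372.1^1.25 = 44.8655


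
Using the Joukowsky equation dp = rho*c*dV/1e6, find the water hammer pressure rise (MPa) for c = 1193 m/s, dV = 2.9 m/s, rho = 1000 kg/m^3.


dp = 1000 * 1193 * 2.9 / 1e6 = 3.4597 MPa


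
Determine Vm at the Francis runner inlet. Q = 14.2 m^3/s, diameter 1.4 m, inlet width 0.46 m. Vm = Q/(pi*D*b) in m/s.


Vm = 14.2 / (pi * 1.4 * 0.46) = 7.0186 m/s


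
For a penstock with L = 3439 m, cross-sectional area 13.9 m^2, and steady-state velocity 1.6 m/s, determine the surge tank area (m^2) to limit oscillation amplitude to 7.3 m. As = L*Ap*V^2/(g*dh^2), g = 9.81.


As = 3439 * 13.9 * 1.6^2 / (9.81 * 7.3^2) = 234.0843 m^2


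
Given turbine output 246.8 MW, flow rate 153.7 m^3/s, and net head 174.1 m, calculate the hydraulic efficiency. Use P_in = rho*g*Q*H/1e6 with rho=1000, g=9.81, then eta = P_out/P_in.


P_in = 1000 * 9.81 * 153.7 * 174.1 / 1e6 = 262.5075 MW
eta = 246.8 / 262.5075 = 0.9402


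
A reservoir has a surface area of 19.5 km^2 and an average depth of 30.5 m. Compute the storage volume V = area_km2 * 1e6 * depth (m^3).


V = 19.5 * 1e6 * 30.5 = 5.9475e+08 m^3


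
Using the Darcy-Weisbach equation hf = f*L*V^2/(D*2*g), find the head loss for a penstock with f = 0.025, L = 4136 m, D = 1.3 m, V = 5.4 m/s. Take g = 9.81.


hf = 0.025 * 4136 * 5.4^2 / (1.3 * 2 * 9.81) = 118.2131 m


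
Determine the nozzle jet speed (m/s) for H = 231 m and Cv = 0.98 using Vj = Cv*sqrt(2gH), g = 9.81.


Vj = 0.98 * sqrt(2*9.81*231) = 65.9753 m/s


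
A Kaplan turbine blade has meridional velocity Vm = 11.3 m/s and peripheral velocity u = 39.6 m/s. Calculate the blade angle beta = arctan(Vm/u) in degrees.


beta = arctan(11.3 / 39.6) = 15.9263 degrees


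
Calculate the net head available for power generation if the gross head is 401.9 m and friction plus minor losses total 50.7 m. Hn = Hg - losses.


Hn = 401.9 - 50.7 = 351.2000 m


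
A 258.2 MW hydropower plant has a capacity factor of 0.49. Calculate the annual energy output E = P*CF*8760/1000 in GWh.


E = 258.2 * 0.49 * 8760 / 1000 = 1108.2977 GWh


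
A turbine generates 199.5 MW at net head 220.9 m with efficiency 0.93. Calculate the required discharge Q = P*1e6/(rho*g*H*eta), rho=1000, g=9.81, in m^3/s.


Q = 199.5 * 1e6 / (1000 * 9.81 * 220.9 * 0.93) = 98.9909 m^3/s


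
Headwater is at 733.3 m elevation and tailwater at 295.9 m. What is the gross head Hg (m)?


Hg = 733.3 - 295.9 = 437.4000 m


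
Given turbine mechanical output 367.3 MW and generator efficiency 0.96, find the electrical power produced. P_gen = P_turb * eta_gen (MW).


P_gen = 367.3 * 0.96 = 352.6080 MW


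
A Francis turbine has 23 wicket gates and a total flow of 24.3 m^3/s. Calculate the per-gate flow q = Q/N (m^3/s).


q = 24.3 / 23 = 1.0565 m^3/s


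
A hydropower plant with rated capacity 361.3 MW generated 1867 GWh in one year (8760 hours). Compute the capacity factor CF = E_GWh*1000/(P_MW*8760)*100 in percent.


CF = 1867 * 1000 / (361.3 * 8760) * 100 = 58.9892 %


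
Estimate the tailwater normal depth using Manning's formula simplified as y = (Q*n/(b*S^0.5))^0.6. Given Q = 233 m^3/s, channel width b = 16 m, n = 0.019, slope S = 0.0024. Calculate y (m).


y = (233 * 0.019 / (16 * 0.0024^0.5))^0.6 = 2.8257 m


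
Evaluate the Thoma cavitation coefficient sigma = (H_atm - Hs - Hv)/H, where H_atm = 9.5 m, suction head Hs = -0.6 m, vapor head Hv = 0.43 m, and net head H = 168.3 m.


sigma = (9.5 - (-0.6) - 0.43) / 168.3 = 0.0575


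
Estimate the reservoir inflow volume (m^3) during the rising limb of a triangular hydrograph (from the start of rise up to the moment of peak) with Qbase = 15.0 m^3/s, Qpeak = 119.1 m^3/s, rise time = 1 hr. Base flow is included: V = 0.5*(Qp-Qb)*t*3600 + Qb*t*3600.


V = 0.5*(119.1 - 15.0)*1*3600 + 15.0*1*3600 = 241380.0000 m^3


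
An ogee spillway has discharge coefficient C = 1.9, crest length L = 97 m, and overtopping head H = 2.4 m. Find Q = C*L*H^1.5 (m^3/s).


Q = 1.9 * 97 * 2.4^1.5 = 685.2392 m^3/s


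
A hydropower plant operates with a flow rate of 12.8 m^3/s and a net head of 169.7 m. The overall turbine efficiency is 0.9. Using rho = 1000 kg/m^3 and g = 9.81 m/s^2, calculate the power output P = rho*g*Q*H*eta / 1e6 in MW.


P = 1000 * 9.81 * 12.8 * 169.7 * 0.9 / 1e6 = 19.1780 MW


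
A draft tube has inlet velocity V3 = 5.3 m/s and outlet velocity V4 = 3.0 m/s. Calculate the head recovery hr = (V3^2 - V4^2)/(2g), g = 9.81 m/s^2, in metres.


hr = (5.3^2 - 3.0^2) / (2*9.81) = 0.9730 m


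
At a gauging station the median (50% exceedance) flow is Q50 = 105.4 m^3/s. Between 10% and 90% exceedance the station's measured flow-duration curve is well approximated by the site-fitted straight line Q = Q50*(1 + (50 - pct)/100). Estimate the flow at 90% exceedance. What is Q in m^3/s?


Q = 105.4 * (1 + (50 - 90)/100) = 63.2400 m^3/s


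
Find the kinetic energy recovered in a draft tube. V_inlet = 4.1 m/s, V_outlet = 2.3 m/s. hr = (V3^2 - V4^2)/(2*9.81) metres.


hr = (4.1^2 - 2.3^2) / (2*9.81) = 0.5872 m


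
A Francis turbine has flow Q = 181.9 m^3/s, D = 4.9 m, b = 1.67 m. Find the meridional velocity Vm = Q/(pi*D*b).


Vm = 181.9 / (pi * 4.9 * 1.67) = 7.0757 m/s


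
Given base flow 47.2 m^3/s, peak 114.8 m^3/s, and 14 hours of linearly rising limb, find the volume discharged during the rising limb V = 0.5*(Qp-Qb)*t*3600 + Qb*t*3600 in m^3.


V = 0.5*(114.8 - 47.2)*14*3600 + 47.2*14*3600 = 4.0824e+06 m^3


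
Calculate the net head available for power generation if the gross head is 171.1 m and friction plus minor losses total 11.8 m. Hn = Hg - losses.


Hn = 171.1 - 11.8 = 159.3000 m


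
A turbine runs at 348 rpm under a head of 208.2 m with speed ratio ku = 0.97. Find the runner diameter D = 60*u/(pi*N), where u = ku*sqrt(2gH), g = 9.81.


u = 0.97 * sqrt(2*9.81*208.2) = 61.9957 m/s
D = 60 * 61.9957 / (pi * 348) = 3.4024 m


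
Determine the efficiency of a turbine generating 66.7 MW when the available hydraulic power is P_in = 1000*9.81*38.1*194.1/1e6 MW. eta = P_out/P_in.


P_in = 1000 * 9.81 * 38.1 * 194.1 / 1e6 = 72.5470 MW
eta = 66.7 / 72.5470 = 0.9194


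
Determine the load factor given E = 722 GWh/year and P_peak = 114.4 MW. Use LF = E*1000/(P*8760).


LF = 722 * 1000 / (114.4 * 8760) = 0.7205


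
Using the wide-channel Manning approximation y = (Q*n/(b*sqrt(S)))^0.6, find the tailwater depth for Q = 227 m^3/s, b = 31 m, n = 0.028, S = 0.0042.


y = (227 * 0.028 / (31 * 0.0042^0.5))^0.6 = 1.9958 m


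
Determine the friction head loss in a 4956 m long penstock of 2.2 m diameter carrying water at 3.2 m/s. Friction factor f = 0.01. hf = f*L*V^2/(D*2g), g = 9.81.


hf = 0.01 * 4956 * 3.2^2 / (2.2 * 2 * 9.81) = 11.7574 m


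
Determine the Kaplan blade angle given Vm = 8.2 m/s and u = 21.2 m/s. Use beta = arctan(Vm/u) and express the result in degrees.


beta = arctan(8.2 / 21.2) = 21.1461 degrees


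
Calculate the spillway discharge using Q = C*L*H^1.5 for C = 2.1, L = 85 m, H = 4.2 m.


Q = 2.1 * 85 * 4.2^1.5 = 1536.4278 m^3/s


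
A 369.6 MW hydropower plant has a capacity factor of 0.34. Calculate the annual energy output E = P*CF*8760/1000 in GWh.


E = 369.6 * 0.34 * 8760 / 1000 = 1100.8166 GWh


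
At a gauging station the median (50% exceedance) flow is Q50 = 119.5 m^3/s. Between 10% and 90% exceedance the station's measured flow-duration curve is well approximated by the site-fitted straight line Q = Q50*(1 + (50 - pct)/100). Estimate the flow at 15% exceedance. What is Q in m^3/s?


Q = 119.5 * (1 + (50 - 15)/100) = 161.3250 m^3/s


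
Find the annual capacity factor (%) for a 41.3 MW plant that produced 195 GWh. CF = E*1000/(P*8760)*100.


CF = 195 * 1000 / (41.3 * 8760) * 100 = 53.8990 %


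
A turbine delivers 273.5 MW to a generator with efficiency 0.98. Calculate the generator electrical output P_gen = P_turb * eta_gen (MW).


P_gen = 273.5 * 0.98 = 268.0300 MW


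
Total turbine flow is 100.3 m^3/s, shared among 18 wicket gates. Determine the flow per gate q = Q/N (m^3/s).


q = 100.3 / 18 = 5.5722 m^3/s


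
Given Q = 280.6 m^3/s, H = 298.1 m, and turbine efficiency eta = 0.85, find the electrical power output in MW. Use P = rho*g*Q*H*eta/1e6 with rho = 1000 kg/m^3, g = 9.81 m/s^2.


P = 1000 * 9.81 * 280.6 * 298.1 * 0.85 / 1e6 = 697.4893 MW


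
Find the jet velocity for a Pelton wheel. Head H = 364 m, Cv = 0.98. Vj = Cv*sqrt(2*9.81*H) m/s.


Vj = 0.98 * sqrt(2*9.81*364) = 82.8183 m/s


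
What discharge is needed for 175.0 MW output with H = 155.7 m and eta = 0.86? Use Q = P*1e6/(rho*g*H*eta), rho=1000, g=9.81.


Q = 175.0 * 1e6 / (1000 * 9.81 * 155.7 * 0.86) = 133.2238 m^3/s


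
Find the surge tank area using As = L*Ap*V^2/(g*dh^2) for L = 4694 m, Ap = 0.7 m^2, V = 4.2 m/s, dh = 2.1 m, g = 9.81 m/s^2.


As = 4694 * 0.7 * 4.2^2 / (9.81 * 2.1^2) = 1339.7757 m^2


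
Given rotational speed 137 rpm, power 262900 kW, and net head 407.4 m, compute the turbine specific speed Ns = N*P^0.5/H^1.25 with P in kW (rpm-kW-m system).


Ns = 137 * 262900^0.5 / 407.4^1.25 = 38.3786


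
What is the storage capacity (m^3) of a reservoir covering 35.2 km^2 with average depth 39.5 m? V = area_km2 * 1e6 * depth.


V = 35.2 * 1e6 * 39.5 = 1.3904e+09 m^3


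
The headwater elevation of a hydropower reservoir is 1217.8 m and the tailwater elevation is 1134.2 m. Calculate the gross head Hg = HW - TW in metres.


Hg = 1217.8 - 1134.2 = 83.6000 m
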